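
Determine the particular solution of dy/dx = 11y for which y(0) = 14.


General solution of y' = 11y is y = Ce^(11x).
Apply y(0) = 14: C = 14.
Particular solution: y = 14e^(11x).


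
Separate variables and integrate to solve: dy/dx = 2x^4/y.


Separate variables: y dy = 2x^4 dx.
Integrate both sides: y²/2 = (2/5)x^5 + C₀.
Multiply by 2: y² = (4/5)x^5 + C.


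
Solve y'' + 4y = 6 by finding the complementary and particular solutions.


Homogeneous part: r² + 4 = 0 ⇒ r = ±2i, so y_h = C₁cos(2x) + C₂sin(2x).
Try constant y_p = A; plug in: 4A = 6 ⇒ A = 3/2.
General solution: y = C₁cos(2x) + C₂sin(2x) + 3/2.


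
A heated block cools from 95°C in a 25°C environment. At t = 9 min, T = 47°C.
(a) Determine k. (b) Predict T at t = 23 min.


Newton's law: T(t) = T_a + (T₀ - T_a)e^(-kt).
(a) Use T(9) = 47: (47 - 25)/(95 - 25) = e^(-k·9), so k = -ln(0.314)/9 ≈ 0.1286.
(b) Apply k to t = 23: T(23) = 25 + (70)e^(-2.958) ≈ 28.6°C.


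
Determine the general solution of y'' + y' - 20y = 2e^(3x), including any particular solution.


Characteristic roots of r² + r - 20 = 0 are -5, 4.
y_h = C₁e^(-5x) + C₂e^(4x).
Forcing exponent 3 is not a characteristic root; try y_p = Ae^(3x).
Substitute: A·(9 + (1)·3 + (-20)) = A·-8 = 2, so A = -1/4.
General solution: y = C₁e^(-5x) + C₂e^(4x) - (1/4)e^(3x).


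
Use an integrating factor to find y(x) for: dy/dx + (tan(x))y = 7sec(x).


P(x) = tan(x) ⇒ μ = e^(∫tan(x)dx) = sec(x).
(sec(x) y)' = 7sec²(x) ⇒ sec(x) y = 7tan(x) + C.
Multiply by cos(x): y = 7sin(x) + C·cos(x).


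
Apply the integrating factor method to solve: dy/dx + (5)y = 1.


P(x) = 5, Q(x) = 1; integrating factor μ = e^(5x).
(μ y)' = e^(5x) ⇒ μ y = (1/5)e^(5x) + C.
Divide by μ: y = 1/5 + Ce^(-5x).


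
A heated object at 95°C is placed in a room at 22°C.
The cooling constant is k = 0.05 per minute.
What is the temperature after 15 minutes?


Newton's law: dT/dt = -k(T - T_a) has solution T(t) = T_a + (T₀ - T_a)e^(-kt).
Plug in T_a = 22, T₀ = 95, k = 0.05, t = 15: T(15) = 22 + (73)e^(-0.75) ≈ 56.5°C.


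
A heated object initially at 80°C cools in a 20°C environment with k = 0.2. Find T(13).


Newton's law: dT/dt = -k(T - T_a) has solution T(t) = T_a + (T₀ - T_a)e^(-kt).
Plug in T_a = 20, T₀ = 80, k = 0.2, t = 13: T(13) = 20 + (60)e^(-2.60) ≈ 24.5°C.


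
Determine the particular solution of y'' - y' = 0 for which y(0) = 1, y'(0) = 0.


Characteristic roots of r² - r = 0 are 1, 0.
General solution y = c₁ e^(x) + c₂.
Apply y(0) = 1: c₁ + c₂ = 1. Apply y'(0) = 0: 1 c₁ + 0 c₂ = 0.
Solve: c₁ = 0, c₂ = 1.
Particular solution: y = 0e^(x) + 1.


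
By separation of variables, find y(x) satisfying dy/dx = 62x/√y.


Separate: √y dy = 62x dx.
Integrate: (2/3)y^(3/2) = 31x² + C.


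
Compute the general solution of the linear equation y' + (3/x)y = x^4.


P(x) = 3/x ⇒ μ = x^3.
(x^3 y)' = x^7 ⇒ x^3 y = x^8/(8) + C.
Solve for y: y = (1/8)x^5 + C/x^3.


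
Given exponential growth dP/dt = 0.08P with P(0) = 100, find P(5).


The ODE dP/dt = 0.08P has solution P(t) = P(0)e^(0.08t).
Substitute P(0) = 100 and t = 5: P(5) = 100 e^(0.40) ≈ 149.


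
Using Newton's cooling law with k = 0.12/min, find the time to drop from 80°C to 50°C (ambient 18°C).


From T(t) = T_a + (T₀ - T_a)e^(-kt), set T(t) = 50:
(50 - 18) / (80 - 18) = e^(-0.12t), so t = -ln(0.516)/0.12 ≈ 5.5 minutes.


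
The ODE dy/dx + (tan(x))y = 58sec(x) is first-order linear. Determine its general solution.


P(x) = tan(x) ⇒ μ = e^(∫tan(x)dx) = sec(x).
(sec(x) y)' = 58sec²(x) ⇒ sec(x) y = 58tan(x) + C.
Multiply by cos(x): y = 58sin(x) + C·cos(x).


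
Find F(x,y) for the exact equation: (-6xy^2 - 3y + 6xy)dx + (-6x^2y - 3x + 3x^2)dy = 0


Check exactness: ∂M/∂y = -12xy - 3 + 6x and ∂N/∂x = -12xy - 3 + 6x; equal, so the equation is exact.
Integrate M with respect to x (treating y as constant): ∫M dx = -3x^2y^2 - 3xy + 3x^2y + h(y).
Differentiate w.r.t. y and set equal to N: all terms match, so h'(y) = 0 and h is a constant absorbed into C.
General solution: -3x^2y^2 - 3xy + 3x^2y = C.


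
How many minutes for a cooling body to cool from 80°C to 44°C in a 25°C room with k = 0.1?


From T(t) = T_a + (T₀ - T_a)e^(-kt), set T(t) = 44:
(44 - 25) / (80 - 25) = e^(-0.1t), so t = -ln(0.345)/0.1 ≈ 10.6 minutes.


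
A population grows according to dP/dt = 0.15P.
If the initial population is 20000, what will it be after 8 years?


The ODE dP/dt = 0.15P has solution P(t) = P(0)e^(0.15t).
Substitute P(0) = 20000 and t = 8: P(8) = 20000 e^(1.20) ≈ 66402.


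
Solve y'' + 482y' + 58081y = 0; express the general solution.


Characteristic equation: r² + 482r + 58081 = 0, i.e. (r + 241)² = 0.
Repeated root r = -241; include an x factor for the second linearly independent solution.
General solution: y = (C₁ + C₂x)e^(-241x).


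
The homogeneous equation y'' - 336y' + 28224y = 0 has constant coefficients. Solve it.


Characteristic equation: r² - 336r + 28224 = 0, i.e. (r - 168)² = 0.
Repeated root r = 168; include an x factor for the second linearly independent solution.
General solution: y = (C₁ + C₂x)e^(168x).


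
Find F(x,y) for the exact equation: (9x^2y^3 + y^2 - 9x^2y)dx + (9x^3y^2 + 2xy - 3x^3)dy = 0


Check exactness: ∂M/∂y = 27x^2y^2 + 2y - 9x^2 and ∂N/∂x = 27x^2y^2 + 2y - 9x^2; equal, so the equation is exact.
Integrate M with respect to x (treating y as constant): ∫M dx = 3x^3y^3 + xy^2 - 3x^3y + h(y).
Differentiate w.r.t. y and set equal to N: all terms match, so h'(y) = 0 and h is a constant absorbed into C.
General solution: 3x^3y^3 + xy^2 - 3x^3y = C.


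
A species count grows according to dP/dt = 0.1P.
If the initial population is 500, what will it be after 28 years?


The ODE dP/dt = 0.1P has solution P(t) = P(0)e^(0.1t).
Substitute P(0) = 500 and t = 28: P(28) = 500 e^(2.80) ≈ 8222.


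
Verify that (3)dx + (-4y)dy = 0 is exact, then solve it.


Check exactness: ∂M/∂y = 0 and ∂N/∂x = 0; equal, so the equation is exact.
Integrate M with respect to x (treating y as constant): ∫M dx = 3x + h(y).
Differentiate w.r.t. y and set equal to N: the x-dependent terms already match, leaving h'(y) = -4y. Integrate: h(y) = -2y^2.
So F(x,y) = 3x - 2y^2.
General solution: 3x - 2y^2 = C.


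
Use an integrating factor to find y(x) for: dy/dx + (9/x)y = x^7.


P(x) = 9/x ⇒ μ = x^9.
(x^9 y)' = x^9·x^7 = x^16.
Integrate: x^9 y = x^17/(17) + C.
Solve for y: y = (1/17)x^8 + C/x^9.


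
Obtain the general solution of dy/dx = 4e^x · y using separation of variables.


Separate variables: dy/y = 4e^x dx.
Integrate: ln|y| = 4e^x + C₀.
Exponentiate: y = Ce^(4e^x).


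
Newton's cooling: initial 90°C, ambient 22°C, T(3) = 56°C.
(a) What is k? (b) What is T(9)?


Newton's law: T(t) = T_a + (T₀ - T_a)e^(-kt).
(a) Use T(3) = 56: (56 - 22)/(90 - 22) = e^(-k·3), so k = -ln(0.500)/3 ≈ 0.2310.
(b) Apply k to t = 9: T(9) = 22 + (68)e^(-2.079) ≈ 30.5°C.


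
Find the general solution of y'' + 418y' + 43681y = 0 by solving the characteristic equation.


Characteristic equation: r² + 418r + 43681 = 0, i.e. (r + 209)² = 0.
Repeated root r = -209; include an x factor for the second linearly independent solution.
General solution: y = (C₁ + C₂x)e^(-209x).


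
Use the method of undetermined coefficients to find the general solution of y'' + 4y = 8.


Homogeneous part: r² + 4 = 0 ⇒ r = ±2i, so y_h = C₁cos(2x) + C₂sin(2x).
Try constant y_p = A; plug in: 4A = 8 ⇒ A = 2.
General solution: y = C₁cos(2x) + C₂sin(2x) + 2.


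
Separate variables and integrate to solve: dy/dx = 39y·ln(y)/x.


Separate: dy/[y ln(y)] = 39 dx/x.
Substitute u = ln(y): du/u = 39 dx/x.
Integrate: ln|ln(y)| = 39ln|x| + C₀, hence ln(y) = C·x^39.


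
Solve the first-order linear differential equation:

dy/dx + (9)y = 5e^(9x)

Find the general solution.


P(x) = 9 ⇒ μ = e^(9x).
(μ y)' = 5e^(18x) ⇒ μ y = (5/18)e^(18x) + C.
Divide by μ: y = (5/18)e^(9x) + Ce^(-9x).


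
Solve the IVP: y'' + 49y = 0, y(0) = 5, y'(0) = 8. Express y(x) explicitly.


Characteristic roots of r² + 49 = 0 are ±7i, so y = C₁cos(7x) + C₂sin(7x).
Apply y(0) = 5: C₁ = 5. Differentiate and apply y'(0) = 8: 7·C₂ = 8, so C₂ = 8/7.
Particular solution: y = 5cos(7x) + (8/7)sin(7x).


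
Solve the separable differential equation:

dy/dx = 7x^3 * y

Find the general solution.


Separate variables: dy/y = 7x^3 dx.
Integrate: ln|y| = (7/4)x^4 + C₀.
Exponentiate: y = Ce^((7/4)x^4).


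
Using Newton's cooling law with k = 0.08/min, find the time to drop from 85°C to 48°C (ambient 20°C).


From T(t) = T_a + (T₀ - T_a)e^(-kt), set T(t) = 48:
(48 - 20) / (85 - 20) = e^(-0.08t), so t = -ln(0.431)/0.08 ≈ 10.5 minutes.


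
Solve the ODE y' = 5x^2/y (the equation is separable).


Separate variables: y dy = 5x^2 dx.
Integrate both sides: y²/2 = (5/3)x^3 + C₀.
Multiply by 2: y² = (10/3)x^3 + C.


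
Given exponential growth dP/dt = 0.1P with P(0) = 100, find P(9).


The ODE dP/dt = 0.1P has solution P(t) = P(0)e^(0.1t).
Substitute P(0) = 100 and t = 9: P(9) = 100 e^(0.90) ≈ 246.


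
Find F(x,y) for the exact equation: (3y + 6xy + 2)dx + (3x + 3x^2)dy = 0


Check exactness: ∂M/∂y = 3 + 6x and ∂N/∂x = 3 + 6x; equal, so the equation is exact.
Integrate M with respect to x (treating y as constant): ∫M dx = 3xy + 3x^2y + 2x + h(y).
Differentiate w.r.t. y and set equal to N: all terms match, so h'(y) = 0 and h is a constant absorbed into C.
General solution: 3xy + 3x^2y + 2x = C.


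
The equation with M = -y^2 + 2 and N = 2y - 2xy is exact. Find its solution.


Check exactness: ∂M/∂y = -2y and ∂N/∂x = -2y; equal, so the equation is exact.
Integrate M with respect to x (treating y as constant): ∫M dx = -xy^2 + 2x + h(y).
Differentiate w.r.t. y and set equal to N: the x-dependent terms already match, leaving h'(y) = 2y. Integrate: h(y) = y^2.
So F(x,y) = y^2 - xy^2 + 2x.
General solution: y^2 - xy^2 + 2x = C.


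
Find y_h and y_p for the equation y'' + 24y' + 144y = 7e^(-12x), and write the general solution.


Characteristic polynomial (r + 12)² = 0; repeated root r = -12.
y_h = (C₁ + C₂x)e^(-12x). Forcing matches the repeated root (resonance), so try y_p = Ax² e^(-12x).
Substitute and solve for A: 2A = 7, so A = 7/2.
General solution: y = (C₁ + C₂x + (7/2)x²)e^(-12x).


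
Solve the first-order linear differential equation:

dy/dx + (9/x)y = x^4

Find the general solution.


P(x) = 9/x ⇒ μ = x^9.
(x^9 y)' = x^13 ⇒ x^9 y = x^14/(14) + C.
Solve for y: y = (1/14)x^5 + C/x^9.


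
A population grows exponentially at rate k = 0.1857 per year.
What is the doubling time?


Exponential growth: P(t) = P₀ e^(0.1857t). Set P(t)/P₀ = 2: e^(0.1857t) = 2.
Solve: t = ln(2)/0.1857 ≈ 3.73 years.


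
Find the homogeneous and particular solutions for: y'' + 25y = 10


Homogeneous part: r² + 25 = 0 ⇒ r = ±5i, so y_h = C₁cos(5x) + C₂sin(5x).
Try constant y_p = A; plug in: 25A = 10 ⇒ A = 2/5.
General solution: y = C₁cos(5x) + C₂sin(5x) + 2/5.


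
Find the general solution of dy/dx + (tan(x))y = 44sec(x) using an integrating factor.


P(x) = tan(x) ⇒ μ = e^(∫tan(x)dx) = sec(x).
(sec(x) y)' = 44sec²(x) ⇒ sec(x) y = 44tan(x) + C.
Multiply by cos(x): y = 44sin(x) + C·cos(x).


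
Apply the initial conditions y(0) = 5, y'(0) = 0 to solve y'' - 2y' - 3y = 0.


Characteristic roots of r² - 2r - 3 = 0 are -1, 3.
General solution y = c₁ e^(-x) + c₂ e^(3x).
Apply y(0) = 5: c₁ + c₂ = 5. Apply y'(0) = 0: -1 c₁ + 3 c₂ = 0.
Solve: c₁ = 15/4, c₂ = 5/4.
Particular solution: y = (15/4)e^(-x) + (5/4)e^(3x).


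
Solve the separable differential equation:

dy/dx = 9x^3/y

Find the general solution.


Separate variables: y dy = 9x^3 dx.
Integrate both sides: y²/2 = (9/4)x^4 + C₀.
Multiply by 2: y² = (9/2)x^4 + C.


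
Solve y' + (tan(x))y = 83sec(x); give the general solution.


P(x) = tan(x) ⇒ μ = e^(∫tan(x)dx) = sec(x).
(sec(x) y)' = 83sec²(x) ⇒ sec(x) y = 83tan(x) + C.
Multiply by cos(x): y = 83sin(x) + C·cos(x).


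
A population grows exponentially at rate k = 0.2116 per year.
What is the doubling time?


Exponential growth: P(t) = P₀ e^(0.2116t). Set P(t)/P₀ = 2: e^(0.2116t) = 2.
Solve: t = ln(2)/0.2116 ≈ 3.28 years.


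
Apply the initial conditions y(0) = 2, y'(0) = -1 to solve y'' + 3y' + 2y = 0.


Characteristic roots of r² + 3r + 2 = 0 are -2, -1.
General solution y = c₁ e^(-2x) + c₂ e^(-x).
Apply y(0) = 2: c₁ + c₂ = 2. Apply y'(0) = -1: -2 c₁ - 1 c₂ = -1.
Solve: c₁ = -1, c₂ = 3.
Particular solution: y = -e^(-2x) + 3e^(-x).


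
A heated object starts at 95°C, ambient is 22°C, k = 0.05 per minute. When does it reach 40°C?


From T(t) = T_a + (T₀ - T_a)e^(-kt), set T(t) = 40:
(40 - 22) / (95 - 22) = e^(-0.05t), so t = -ln(0.247)/0.05 ≈ 28.0 minutes.


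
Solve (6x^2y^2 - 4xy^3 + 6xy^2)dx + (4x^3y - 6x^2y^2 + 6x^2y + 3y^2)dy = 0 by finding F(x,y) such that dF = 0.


Check exactness: ∂M/∂y = 12x^2y - 12xy^2 + 12xy and ∂N/∂x = 12x^2y - 12xy^2 + 12xy; equal, so the equation is exact.
Integrate M with respect to x (treating y as constant): ∫M dx = 2x^3y^2 - 2x^2y^3 + 3x^2y^2 + h(y).
Differentiate w.r.t. y and set equal to N: the x-dependent terms already match, leaving h'(y) = 3y^2. Integrate: h(y) = y^3.
So F(x,y) = 2x^3y^2 - 2x^2y^3 + 3x^2y^2 + y^3.
General solution: 2x^3y^2 - 2x^2y^3 + 3x^2y^2 + y^3 = C.


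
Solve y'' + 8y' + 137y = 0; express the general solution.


Characteristic equation: r² + 8r + 137 = 0.
Discriminant is negative; roots r = -4 ± 11i (complex conjugate pair).
General solution uses e^(α x)(C₁ cos(β x) + C₂ sin(β x)): y = e^(-4x)(C₁cos(11x) + C₂sin(11x)).


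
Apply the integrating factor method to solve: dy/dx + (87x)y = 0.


P(x) = 87x ⇒ μ = e^((87/2)x²).
Q(x) = 0 so μ y is constant: y = Ce^(-(87/2)x²).


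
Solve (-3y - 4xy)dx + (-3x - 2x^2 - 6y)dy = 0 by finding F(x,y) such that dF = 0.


Check exactness: ∂M/∂y = -3 - 4x and ∂N/∂x = -3 - 4x; equal, so the equation is exact.
Integrate M with respect to x (treating y as constant): ∫M dx = -3xy - 2x^2y + h(y).
Differentiate w.r.t. y and set equal to N: the x-dependent terms already match, leaving h'(y) = -6y. Integrate: h(y) = -3y^2.
So F(x,y) = -3xy - 2x^2y - 3y^2.
General solution: -3xy - 2x^2y - 3y^2 = C.


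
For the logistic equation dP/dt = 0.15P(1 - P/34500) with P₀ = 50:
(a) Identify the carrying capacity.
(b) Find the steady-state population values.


Logistic ODE dP/dt = 0.15P(1 - P/34500) has equilibria where dP/dt = 0, i.e. P = 0 or P = 34500.
The coefficient (1 - P/K) = 0 when P = K, identifying K = 34500 as the carrying capacity.
(a) K = 34500; (b) equilibria P = 0 and P = 34500.


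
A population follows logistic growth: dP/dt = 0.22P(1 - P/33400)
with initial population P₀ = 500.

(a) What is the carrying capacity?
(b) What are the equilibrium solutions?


Logistic ODE dP/dt = 0.22P(1 - P/33400) has equilibria where dP/dt = 0, i.e. P = 0 or P = 33400.
The coefficient (1 - P/K) = 0 when P = K, identifying K = 33400 as the carrying capacity.
(a) K = 33400; (b) equilibria P = 0 and P = 33400.


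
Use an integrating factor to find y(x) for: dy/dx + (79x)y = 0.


P(x) = 79x ⇒ μ = e^((79/2)x²).
Q(x) = 0 so μ y is constant: y = Ce^(-(79/2)x²).


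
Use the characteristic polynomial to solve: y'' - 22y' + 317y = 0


Characteristic equation: r² - 22r + 317 = 0.
Discriminant is negative; roots r = 11 ± 14i (complex conjugate pair).
General solution uses e^(α x)(C₁ cos(β x) + C₂ sin(β x)): y = e^(11x)(C₁cos(14x) + C₂sin(14x)).


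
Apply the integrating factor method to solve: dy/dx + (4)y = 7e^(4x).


P(x) = 4 ⇒ μ = e^(4x).
(μ y)' = 7e^(8x) ⇒ μ y = (7/8)e^(8x) + C.
Divide by μ: y = (7/8)e^(4x) + Ce^(-4x).


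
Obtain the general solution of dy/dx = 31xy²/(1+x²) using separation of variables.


Separate: dy/y² = 31x/(1+x²) dx.
Integrate LHS: ∫ dy/y² = -1/y.
Integrate RHS via u = 1+x²: (31/2)ln(1+x²) + C.
Result: -1/y = (31/2)ln(1+x²) + C.


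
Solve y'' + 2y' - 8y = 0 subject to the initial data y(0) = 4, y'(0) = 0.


Characteristic roots of r² + 2r - 8 = 0 are 2, -4.
General solution y = c₁ e^(2x) + c₂ e^(-4x).
Apply y(0) = 4: c₁ + c₂ = 4. Apply y'(0) = 0: 2 c₁ - 4 c₂ = 0.
Solve: c₁ = 8/3, c₂ = 4/3.
Particular solution: y = (8/3)e^(2x) + (4/3)e^(-4x).


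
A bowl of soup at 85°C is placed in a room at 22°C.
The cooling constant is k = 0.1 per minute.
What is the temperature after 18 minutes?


Newton's law: dT/dt = -k(T - T_a) has solution T(t) = T_a + (T₀ - T_a)e^(-kt).
Plug in T_a = 22, T₀ = 85, k = 0.1, t = 18: T(18) = 22 + (63)e^(-1.80) ≈ 32.4°C.


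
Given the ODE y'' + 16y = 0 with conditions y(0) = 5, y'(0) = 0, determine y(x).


Characteristic roots of r² + 16 = 0 are ±4i, so y = C₁cos(4x) + C₂sin(4x).
Apply y(0) = 5: C₁ = 5. Differentiate and apply y'(0) = 0: 4·C₂ = 0, so C₂ = 0.
Particular solution: y = 5cos(4x).


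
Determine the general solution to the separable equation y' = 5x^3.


Integrate both sides with respect to x: y = ∫ 5x^3 dx = (5/4)x^4 + C.


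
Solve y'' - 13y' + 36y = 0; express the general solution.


Characteristic equation: r² - 13r + 36 = 0.
Factor: (r - 9)(r - 4) = 0 ⇒ r = 9, 4 (distinct real).
General solution: y = C₁e^(9x) + C₂e^(4x).


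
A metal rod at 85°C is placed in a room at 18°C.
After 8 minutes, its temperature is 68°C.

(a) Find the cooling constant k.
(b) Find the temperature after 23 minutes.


Newton's law: T(t) = T_a + (T₀ - T_a)e^(-kt).
(a) Use T(8) = 68: (68 - 18)/(85 - 18) = e^(-k·8), so k = -ln(0.746)/8 ≈ 0.0366.
(b) Apply k to t = 23: T(23) = 18 + (67)e^(-0.841) ≈ 46.9°C.


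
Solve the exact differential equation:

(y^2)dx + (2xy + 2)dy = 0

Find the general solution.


Check exactness: ∂M/∂y = 2y and ∂N/∂x = 2y; equal, so the equation is exact.
Integrate M with respect to x (treating y as constant): ∫M dx = xy^2 + h(y).
Differentiate w.r.t. y and set equal to N: the x-dependent terms already match, leaving h'(y) = 2. Integrate: h(y) = 2y.
So F(x,y) = xy^2 + 2y.
General solution: xy^2 + 2y = C.


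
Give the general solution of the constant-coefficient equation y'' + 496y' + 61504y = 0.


Characteristic equation: r² + 496r + 61504 = 0, i.e. (r + 248)² = 0.
Repeated root r = -248; include an x factor for the second linearly independent solution.
General solution: y = (C₁ + C₂x)e^(-248x).


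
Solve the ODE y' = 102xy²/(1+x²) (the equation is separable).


Separate: dy/y² = 102x/(1+x²) dx.
Integrate LHS: ∫ dy/y² = -1/y.
Integrate RHS via u = 1+x²: 51ln(1+x²) + C.
Result: -1/y = 51ln(1+x²) + C.


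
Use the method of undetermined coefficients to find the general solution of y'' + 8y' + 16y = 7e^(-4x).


Characteristic polynomial (r + 4)² = 0; repeated root r = -4.
y_h = (C₁ + C₂x)e^(-4x). Forcing matches the repeated root (resonance), so try y_p = Ax² e^(-4x).
Substitute and solve for A: 2A = 7, so A = 7/2.
General solution: y = (C₁ + C₂x + (7/2)x²)e^(-4x).


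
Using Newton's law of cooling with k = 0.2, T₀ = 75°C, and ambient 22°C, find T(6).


Newton's law: dT/dt = -k(T - T_a) has solution T(t) = T_a + (T₀ - T_a)e^(-kt).
Plug in T_a = 22, T₀ = 75, k = 0.2, t = 6: T(6) = 22 + (53)e^(-1.20) ≈ 38.0°C.


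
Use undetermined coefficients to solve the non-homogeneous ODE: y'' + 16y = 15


Homogeneous part: r² + 16 = 0 ⇒ r = ±4i, so y_h = C₁cos(4x) + C₂sin(4x).
Try constant y_p = A; plug in: 16A = 15 ⇒ A = 15/16.
General solution: y = C₁cos(4x) + C₂sin(4x) + 15/16.


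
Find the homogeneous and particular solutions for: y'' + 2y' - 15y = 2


Characteristic roots of r² + 2r - 15 = 0 are 3, -5.
y_h = C₁e^(3x) + C₂e^(-5x).
Forcing exponent 0 is not a characteristic root; try y_p = A.
Substitute: A·(0 + (2)·0 + (-15)) = A·-15 = 2, so A = -2/15.
General solution: y = C₁e^(3x) + C₂e^(-5x) - 2/15.


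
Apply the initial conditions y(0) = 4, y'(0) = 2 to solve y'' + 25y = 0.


Characteristic roots of r² + 25 = 0 are ±5i, so y = C₁cos(5x) + C₂sin(5x).
Apply y(0) = 4: C₁ = 4. Differentiate and apply y'(0) = 2: 5·C₂ = 2, so C₂ = 2/5.
Particular solution: y = 4cos(5x) + (2/5)sin(5x).


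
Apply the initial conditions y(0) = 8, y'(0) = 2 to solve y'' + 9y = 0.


Characteristic roots of r² + 9 = 0 are ±3i, so y = C₁cos(3x) + C₂sin(3x).
Apply y(0) = 8: C₁ = 8. Differentiate and apply y'(0) = 2: 3·C₂ = 2, so C₂ = 2/3.
Particular solution: y = 8cos(3x) + (2/3)sin(3x).


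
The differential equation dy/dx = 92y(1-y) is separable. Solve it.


Separate: dy/[y(1-y)] = 92 dx.
Partial fractions: 1/[y(1-y)] = 1/y + 1/(1-y).
Integrate: ln|y/(1-y)| = 92x + C₀.
Solve for y: y = 1/(1 + Ce^(-92x)).


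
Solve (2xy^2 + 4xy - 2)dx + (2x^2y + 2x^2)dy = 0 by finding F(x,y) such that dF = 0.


Check exactness: ∂M/∂y = 4xy + 4x and ∂N/∂x = 4xy + 4x; equal, so the equation is exact.
Integrate M with respect to x (treating y as constant): ∫M dx = x^2y^2 + 2x^2y - 2x + h(y).
Differentiate w.r.t. y and set equal to N: all terms match, so h'(y) = 0 and h is a constant absorbed into C.
General solution: x^2y^2 + 2x^2y - 2x = C.


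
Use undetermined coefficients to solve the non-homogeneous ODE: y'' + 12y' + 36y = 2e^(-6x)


Characteristic polynomial (r + 6)² = 0; repeated root r = -6.
y_h = (C₁ + C₂x)e^(-6x). Forcing matches the repeated root (resonance), so try y_p = Ax² e^(-6x).
Substitute and solve for A: 2A = 2, so A = 1.
General solution: y = (C₁ + C₂x + x²)e^(-6x).


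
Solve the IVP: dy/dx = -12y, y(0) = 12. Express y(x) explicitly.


General solution of y' = -12y is y = Ce^(-12x).
Apply y(0) = 12: C = 12.
Particular solution: y = 12e^(-12x).


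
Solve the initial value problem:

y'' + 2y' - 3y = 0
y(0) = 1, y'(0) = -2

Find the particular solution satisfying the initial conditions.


Characteristic roots of r² + 2r - 3 = 0 are 1, -3.
General solution y = c₁ e^(x) + c₂ e^(-3x).
Apply y(0) = 1: c₁ + c₂ = 1. Apply y'(0) = -2: 1 c₁ - 3 c₂ = -2.
Solve: c₁ = 1/4, c₂ = 3/4.
Particular solution: y = (1/4)e^(x) + (3/4)e^(-3x).


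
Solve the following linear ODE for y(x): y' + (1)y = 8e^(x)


P(x) = 1 ⇒ μ = e^(x).
(μ y)' = 8e^(2x) ⇒ μ y = (8/2)e^(2x) + C.
Divide by μ: y = 4e^(x) + Ce^(-x).


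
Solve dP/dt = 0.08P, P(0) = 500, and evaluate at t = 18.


The ODE dP/dt = 0.08P has solution P(t) = P(0)e^(0.08t).
Substitute P(0) = 500 and t = 18: P(18) = 500 e^(1.44) ≈ 2110.


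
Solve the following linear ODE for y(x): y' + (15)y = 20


P(x) = 15, Q(x) = 20; integrating factor μ = e^(15x).
(μ y)' = 20e^(15x) ⇒ μ y = (4/3)e^(15x) + C.
Divide by μ: y = 4/3 + Ce^(-15x).


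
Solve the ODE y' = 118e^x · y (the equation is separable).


Separate variables: dy/y = 118e^x dx.
Integrate: ln|y| = 118e^x + C₀.
Exponentiate: y = Ce^(118e^x).


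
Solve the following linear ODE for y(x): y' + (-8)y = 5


P(x) = -8 ⇒ μ = e^(-8x).
(μ y)' = 5e^(-8x) ⇒ μ y = -(5/8)e^(-8x) + C.
Divide by μ: y = -5/8 + Ce^(8x).


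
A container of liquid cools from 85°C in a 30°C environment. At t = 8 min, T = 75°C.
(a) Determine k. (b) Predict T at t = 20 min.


Newton's law: T(t) = T_a + (T₀ - T_a)e^(-kt).
(a) Use T(8) = 75: (75 - 30)/(85 - 30) = e^(-k·8), so k = -ln(0.818)/8 ≈ 0.0251.
(b) Apply k to t = 20: T(20) = 30 + (55)e^(-0.502) ≈ 63.3°C.


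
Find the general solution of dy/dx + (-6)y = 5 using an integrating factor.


P(x) = -6 ⇒ μ = e^(-6x).
(μ y)' = 5e^(-6x) ⇒ μ y = -(5/6)e^(-6x) + C.
Divide by μ: y = -5/6 + Ce^(6x).


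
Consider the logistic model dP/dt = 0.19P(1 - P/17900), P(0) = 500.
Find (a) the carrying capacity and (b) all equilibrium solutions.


Logistic ODE dP/dt = 0.19P(1 - P/17900) has equilibria where dP/dt = 0, i.e. P = 0 or P = 17900.
The coefficient (1 - P/K) = 0 when P = K, identifying K = 17900 as the carrying capacity.
(a) K = 17900; (b) equilibria P = 0 and P = 17900.


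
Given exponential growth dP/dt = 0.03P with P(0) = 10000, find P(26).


The ODE dP/dt = 0.03P has solution P(t) = P(0)e^(0.03t).
Substitute P(0) = 10000 and t = 26: P(26) = 10000 e^(0.78) ≈ 21815.


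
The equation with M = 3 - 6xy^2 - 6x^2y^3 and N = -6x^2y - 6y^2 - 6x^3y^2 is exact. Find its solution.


Check exactness: ∂M/∂y = -12xy - 18x^2y^2 and ∂N/∂x = -12xy - 18x^2y^2; equal, so the equation is exact.
Integrate M with respect to x (treating y as constant): ∫M dx = 3x - 3x^2y^2 - 2x^3y^3 + h(y).
Differentiate w.r.t. y and set equal to N: the x-dependent terms already match, leaving h'(y) = -6y^2. Integrate: h(y) = -2y^3.
So F(x,y) = 3x - 3x^2y^2 - 2y^3 - 2x^3y^3.
General solution: 3x - 3x^2y^2 - 2y^3 - 2x^3y^3 = C.


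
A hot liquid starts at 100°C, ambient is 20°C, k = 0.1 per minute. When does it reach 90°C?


From T(t) = T_a + (T₀ - T_a)e^(-kt), set T(t) = 90:
(90 - 20) / (100 - 20) = e^(-0.1t), so t = -ln(0.875)/0.1 ≈ 1.3 minutes.


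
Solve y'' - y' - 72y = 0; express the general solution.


Characteristic equation: r² - r - 72 = 0.
Factor: (r - 9)(r + 8) = 0 ⇒ r = 9, -8 (distinct real).
General solution: y = C₁e^(9x) + C₂e^(-8x).


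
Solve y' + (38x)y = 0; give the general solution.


P(x) = 38x ⇒ μ = e^(19x²).
Q(x) = 0 so μ y is constant: y = Ce^(-19x²).


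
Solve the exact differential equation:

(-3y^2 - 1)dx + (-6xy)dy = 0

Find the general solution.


Check exactness: ∂M/∂y = -6y and ∂N/∂x = -6y; equal, so the equation is exact.
Integrate M with respect to x (treating y as constant): ∫M dx = -3xy^2 - x + h(y).
Differentiate w.r.t. y and set equal to N: all terms match, so h'(y) = 0 and h is a constant absorbed into C.
General solution: -3xy^2 - x = C.


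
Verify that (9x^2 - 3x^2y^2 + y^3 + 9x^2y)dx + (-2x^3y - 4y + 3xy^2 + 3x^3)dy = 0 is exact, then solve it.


Check exactness: ∂M/∂y = -6x^2y + 3y^2 + 9x^2 and ∂N/∂x = -6x^2y + 3y^2 + 9x^2; equal, so the equation is exact.
Integrate M with respect to x (treating y as constant): ∫M dx = 3x^3 - x^3y^2 + xy^3 + 3x^3y + h(y).
Differentiate w.r.t. y and set equal to N: the x-dependent terms already match, leaving h'(y) = -4y. Integrate: h(y) = -2y^2.
So F(x,y) = 3x^3 - x^3y^2 - 2y^2 + xy^3 + 3x^3y.
General solution: 3x^3 - x^3y^2 - 2y^2 + xy^3 + 3x^3y = C.


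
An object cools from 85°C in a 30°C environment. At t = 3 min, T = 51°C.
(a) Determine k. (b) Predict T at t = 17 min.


Newton's law: T(t) = T_a + (T₀ - T_a)e^(-kt).
(a) Use T(3) = 51: (51 - 30)/(85 - 30) = e^(-k·3), so k = -ln(0.382)/3 ≈ 0.3209.
(b) Apply k to t = 17: T(17) = 30 + (55)e^(-5.456) ≈ 30.2°C.


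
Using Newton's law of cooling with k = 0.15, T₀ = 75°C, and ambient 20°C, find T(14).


Newton's law: dT/dt = -k(T - T_a) has solution T(t) = T_a + (T₀ - T_a)e^(-kt).
Plug in T_a = 20, T₀ = 75, k = 0.15, t = 14: T(14) = 20 + (55)e^(-2.10) ≈ 26.7°C.


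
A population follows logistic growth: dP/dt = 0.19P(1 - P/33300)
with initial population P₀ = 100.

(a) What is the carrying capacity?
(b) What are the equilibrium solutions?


Logistic ODE dP/dt = 0.19P(1 - P/33300) has equilibria where dP/dt = 0, i.e. P = 0 or P = 33300.
The coefficient (1 - P/K) = 0 when P = K, identifying K = 33300 as the carrying capacity.
(a) K = 33300; (b) equilibria P = 0 and P = 33300.


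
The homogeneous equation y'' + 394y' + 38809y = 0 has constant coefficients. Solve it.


Characteristic equation: r² + 394r + 38809 = 0, i.e. (r + 197)² = 0.
Repeated root r = -197; include an x factor for the second linearly independent solution.
General solution: y = (C₁ + C₂x)e^(-197x).


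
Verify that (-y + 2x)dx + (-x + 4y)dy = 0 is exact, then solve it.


Check exactness: ∂M/∂y = -1 and ∂N/∂x = -1; equal, so the equation is exact.
Integrate M with respect to x (treating y as constant): ∫M dx = -xy + x^2 + h(y).
Differentiate w.r.t. y and set equal to N: the x-dependent terms already match, leaving h'(y) = 4y. Integrate: h(y) = 2y^2.
So F(x,y) = -xy + 2y^2 + x^2.
General solution: -xy + 2y^2 + x^2 = C.


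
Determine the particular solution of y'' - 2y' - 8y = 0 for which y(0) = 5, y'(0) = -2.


Characteristic roots of r² - 2r - 8 = 0 are 4, -2.
General solution y = c₁ e^(4x) + c₂ e^(-2x).
Apply y(0) = 5: c₁ + c₂ = 5. Apply y'(0) = -2: 4 c₁ - 2 c₂ = -2.
Solve: c₁ = 4/3, c₂ = 11/3.
Particular solution: y = (4/3)e^(4x) + (11/3)e^(-2x).


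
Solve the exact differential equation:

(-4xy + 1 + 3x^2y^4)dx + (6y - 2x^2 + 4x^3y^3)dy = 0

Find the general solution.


Check exactness: ∂M/∂y = -4x + 12x^2y^3 and ∂N/∂x = -4x + 12x^2y^3; equal, so the equation is exact.
Integrate M with respect to x (treating y as constant): ∫M dx = -2x^2y + x + x^3y^4 + h(y).
Differentiate w.r.t. y and set equal to N: the x-dependent terms already match, leaving h'(y) = 6y. Integrate: h(y) = 3y^2.
So F(x,y) = 3y^2 - 2x^2y + x + x^3y^4.
General solution: 3y^2 - 2x^2y + x + x^3y^4 = C.


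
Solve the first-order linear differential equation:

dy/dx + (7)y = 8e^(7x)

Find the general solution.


P(x) = 7 ⇒ μ = e^(7x).
(μ y)' = 8e^(14x) ⇒ μ y = (8/14)e^(14x) + C.
Divide by μ: y = (4/7)e^(7x) + Ce^(-7x).


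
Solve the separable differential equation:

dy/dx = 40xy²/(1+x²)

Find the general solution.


Separate: dy/y² = 40x/(1+x²) dx.
Integrate LHS: ∫ dy/y² = -1/y.
Integrate RHS via u = 1+x²: 20ln(1+x²) + C.
Result: -1/y = 20ln(1+x²) + C.


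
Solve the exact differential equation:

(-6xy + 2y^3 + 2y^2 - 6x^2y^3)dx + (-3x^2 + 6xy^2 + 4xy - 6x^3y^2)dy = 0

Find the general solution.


Check exactness: ∂M/∂y = -6x + 6y^2 + 4y - 18x^2y^2 and ∂N/∂x = -6x + 6y^2 + 4y - 18x^2y^2; equal, so the equation is exact.
Integrate M with respect to x (treating y as constant): ∫M dx = -3x^2y + 2xy^3 + 2xy^2 - 2x^3y^3 + h(y).
Differentiate w.r.t. y and set equal to N: all terms match, so h'(y) = 0 and h is a constant absorbed into C.
General solution: -3x^2y + 2xy^3 + 2xy^2 - 2x^3y^3 = C.


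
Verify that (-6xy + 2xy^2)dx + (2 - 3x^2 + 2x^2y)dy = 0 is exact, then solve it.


Check exactness: ∂M/∂y = -6x + 4xy and ∂N/∂x = -6x + 4xy; equal, so the equation is exact.
Integrate M with respect to x (treating y as constant): ∫M dx = -3x^2y + x^2y^2 + h(y).
Differentiate w.r.t. y and set equal to N: the x-dependent terms already match, leaving h'(y) = 2. Integrate: h(y) = 2y.
So F(x,y) = 2y - 3x^2y + x^2y^2.
General solution: 2y - 3x^2y + x^2y^2 = C.


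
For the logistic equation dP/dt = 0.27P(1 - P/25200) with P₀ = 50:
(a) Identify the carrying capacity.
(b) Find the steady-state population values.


Logistic ODE dP/dt = 0.27P(1 - P/25200) has equilibria where dP/dt = 0, i.e. P = 0 or P = 25200.
The coefficient (1 - P/K) = 0 when P = K, identifying K = 25200 as the carrying capacity.
(a) K = 25200; (b) equilibria P = 0 and P = 25200.


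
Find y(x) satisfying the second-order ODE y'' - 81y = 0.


Characteristic equation: r² - 81 = 0.
Factor: (r + 9)(r - 9) = 0 ⇒ r = -9, 9 (distinct real).
General solution: y = C₁e^(-9x) + C₂e^(9x).


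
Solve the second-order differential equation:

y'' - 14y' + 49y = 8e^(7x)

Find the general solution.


Characteristic polynomial (r - 7)² = 0; repeated root r = 7.
y_h = (C₁ + C₂x)e^(7x). Forcing matches the repeated root (resonance), so try y_p = Ax² e^(7x).
Substitute and solve for A: 2A = 8, so A = 4.
General solution: y = (C₁ + C₂x + 4x²)e^(7x).


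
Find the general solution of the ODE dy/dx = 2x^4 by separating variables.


Integrate both sides with respect to x: y = ∫ 2x^4 dx = (2/5)x^5 + C.


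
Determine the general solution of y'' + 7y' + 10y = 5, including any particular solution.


Characteristic roots of r² + 7r + 10 = 0 are -5, -2.
y_h = C₁e^(-5x) + C₂e^(-2x).
Constant forcing; try y_p = A. Then 10A = 5 ⇒ A = 1/2.
General solution: y = C₁e^(-5x) + C₂e^(-2x) + 1/2.


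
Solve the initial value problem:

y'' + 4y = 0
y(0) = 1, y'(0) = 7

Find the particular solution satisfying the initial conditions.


Characteristic roots of r² + 4 = 0 are ±2i, so y = C₁cos(2x) + C₂sin(2x).
Apply y(0) = 1: C₁ = 1. Differentiate and apply y'(0) = 7: 2·C₂ = 7, so C₂ = 7/2.
Particular solution: y = cos(2x) + (7/2)sin(2x).


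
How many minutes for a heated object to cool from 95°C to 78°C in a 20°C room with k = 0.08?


From T(t) = T_a + (T₀ - T_a)e^(-kt), set T(t) = 78:
(78 - 20) / (95 - 20) = e^(-0.08t), so t = -ln(0.773)/0.08 ≈ 3.2 minutes.


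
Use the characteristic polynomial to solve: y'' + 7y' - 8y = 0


Characteristic equation: r² + 7r - 8 = 0.
Factor: (r - 1)(r + 8) = 0 ⇒ r = 1, -8 (distinct real).
General solution: y = C₁e^(x) + C₂e^(-8x).


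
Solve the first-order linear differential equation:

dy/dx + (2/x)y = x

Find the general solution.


P(x) = 2/x ⇒ μ = x^2.
(x^2 y)' = x^3 ⇒ x^2 y = x^4/(4) + C.
Solve for y: y = (1/4)x^2 + C/x^2.


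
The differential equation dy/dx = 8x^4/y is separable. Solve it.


Separate variables: y dy = 8x^4 dx.
Integrate both sides: y²/2 = (8/5)x^5 + C₀.
Multiply by 2: y² = (16/5)x^5 + C.


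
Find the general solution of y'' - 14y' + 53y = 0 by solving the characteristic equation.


Characteristic equation: r² - 14r + 53 = 0.
Discriminant is negative; roots r = 7 ± 2i (complex conjugate pair).
General solution uses e^(α x)(C₁ cos(β x) + C₂ sin(β x)): y = e^(7x)(C₁cos(2x) + C₂sin(2x)).


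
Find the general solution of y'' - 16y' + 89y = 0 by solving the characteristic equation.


Characteristic equation: r² - 16r + 89 = 0.
Discriminant is negative; roots r = 8 ± 5i (complex conjugate pair).
General solution uses e^(α x)(C₁ cos(β x) + C₂ sin(β x)): y = e^(8x)(C₁cos(5x) + C₂sin(5x)).


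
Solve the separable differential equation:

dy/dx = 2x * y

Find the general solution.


Separate variables: dy/y = 2x dx.
Integrate: ln|y| = x^2 + C₀.
Exponentiate: y = Ce^(x^2).


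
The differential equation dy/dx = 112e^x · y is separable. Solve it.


Separate variables: dy/y = 112e^x dx.
Integrate: ln|y| = 112e^x + C₀.
Exponentiate: y = Ce^(112e^x).


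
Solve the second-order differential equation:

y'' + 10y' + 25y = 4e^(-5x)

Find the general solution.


Characteristic polynomial (r + 5)² = 0; repeated root r = -5.
y_h = (C₁ + C₂x)e^(-5x). Forcing matches the repeated root (resonance), so try y_p = Ax² e^(-5x).
Substitute and solve for A: 2A = 4, so A = 2.
General solution: y = (C₁ + C₂x + 2x²)e^(-5x).


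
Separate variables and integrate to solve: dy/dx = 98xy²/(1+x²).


Separate: dy/y² = 98x/(1+x²) dx.
Integrate LHS: ∫ dy/y² = -1/y.
Integrate RHS via u = 1+x²: 49ln(1+x²) + C.
Result: -1/y = 49ln(1+x²) + C.


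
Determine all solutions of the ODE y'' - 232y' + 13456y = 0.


Characteristic equation: r² - 232r + 13456 = 0, i.e. (r - 116)² = 0.
Repeated root r = 116; include an x factor for the second linearly independent solution.
General solution: y = (C₁ + C₂x)e^(116x).


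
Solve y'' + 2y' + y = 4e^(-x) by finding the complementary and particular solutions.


Characteristic polynomial (r + 1)² = 0; repeated root r = -1.
y_h = (C₁ + C₂x)e^(-x). Forcing matches the repeated root (resonance), so try y_p = Ax² e^(-x).
Substitute and solve for A: 2A = 4, so A = 2.
General solution: y = (C₁ + C₂x + 2x²)e^(-x).


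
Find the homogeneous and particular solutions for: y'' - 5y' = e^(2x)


Characteristic roots of r² - 5r = 0 are 5, 0.
y_h = C₁e^(5x) + C₂.
Forcing exponent 2 is not a characteristic root; try y_p = Ae^(2x).
Substitute: A·(4 + (-5)·2 + (0)) = A·-6 = 1, so A = -1/6.
General solution: y = C₁e^(5x) + C₂ - (1/6)e^(2x).


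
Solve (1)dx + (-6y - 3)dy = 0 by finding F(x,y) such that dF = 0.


Check exactness: ∂M/∂y = 0 and ∂N/∂x = 0; equal, so the equation is exact.
Integrate M with respect to x (treating y as constant): ∫M dx = x + h(y).
Differentiate w.r.t. y and set equal to N: the x-dependent terms already match, leaving h'(y) = -6y - 3. Integrate: h(y) = -3y^2 - 3y.
So F(x,y) = -3y^2 + x - 3y.
General solution: -3y^2 + x - 3y = C.


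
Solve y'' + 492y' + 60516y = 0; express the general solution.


Characteristic equation: r² + 492r + 60516 = 0, i.e. (r + 246)² = 0.
Repeated root r = -246; include an x factor for the second linearly independent solution.
General solution: y = (C₁ + C₂x)e^(-246x).


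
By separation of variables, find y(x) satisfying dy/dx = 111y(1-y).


Separate: dy/[y(1-y)] = 111 dx.
Partial fractions: 1/[y(1-y)] = 1/y + 1/(1-y).
Integrate: ln|y/(1-y)| = 111x + C₀.
Solve for y: y = 1/(1 + Ce^(-111x)).


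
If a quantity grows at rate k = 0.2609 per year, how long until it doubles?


Exponential growth: P(t) = P₀ e^(0.2609t). Set P(t)/P₀ = 2: e^(0.2609t) = 2.
Solve: t = ln(2)/0.2609 ≈ 2.66 years.


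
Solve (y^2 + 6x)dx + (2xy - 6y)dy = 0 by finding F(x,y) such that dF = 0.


Check exactness: ∂M/∂y = 2y and ∂N/∂x = 2y; equal, so the equation is exact.
Integrate M with respect to x (treating y as constant): ∫M dx = xy^2 + 3x^2 + h(y).
Differentiate w.r.t. y and set equal to N: the x-dependent terms already match, leaving h'(y) = -6y. Integrate: h(y) = -3y^2.
So F(x,y) = xy^2 - 3y^2 + 3x^2.
General solution: xy^2 - 3y^2 + 3x^2 = C.


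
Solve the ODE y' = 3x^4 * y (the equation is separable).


Separate variables: dy/y = 3x^4 dx.
Integrate: ln|y| = (3/5)x^5 + C₀.
Exponentiate: y = Ce^((3/5)x^5).


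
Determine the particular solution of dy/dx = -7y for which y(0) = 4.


General solution of y' = -7y is y = Ce^(-7x).
Apply y(0) = 4: C = 4.
Particular solution: y = 4e^(-7x).


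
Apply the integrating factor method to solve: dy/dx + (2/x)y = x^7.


P(x) = 2/x ⇒ μ = x^2.
(x^2 y)' = x^9 ⇒ x^2 y = x^10/(10) + C.
Solve for y: y = (1/10)x^8 + C/x^2.


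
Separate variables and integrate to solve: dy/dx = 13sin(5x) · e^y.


Separate: e^(-y) dy = 13sin(5x) dx.
Integrate: -e^(-y) = -(13/5)cos(5x) + C₀.
Rearrange: e^(-y) = (13/5)cos(5x) + C.


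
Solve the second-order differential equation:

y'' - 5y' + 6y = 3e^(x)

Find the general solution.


Characteristic roots of r² - 5r + 6 = 0 are 2, 3.
y_h = C₁e^(2x) + C₂e^(3x).
Forcing exponent 1 is not a characteristic root; try y_p = Ae^(x).
Substitute: A·(1 + (-5)·1 + (6)) = A·2 = 3, so A = 3/2.
General solution: y = C₁e^(2x) + C₂e^(3x) + (3/2)e^(x).


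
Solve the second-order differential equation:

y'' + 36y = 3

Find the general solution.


Homogeneous part: r² + 36 = 0 ⇒ r = ±6i, so y_h = C₁cos(6x) + C₂sin(6x).
Try constant y_p = A; plug in: 36A = 3 ⇒ A = 1/12.
General solution: y = C₁cos(6x) + C₂sin(6x) + 1/12.


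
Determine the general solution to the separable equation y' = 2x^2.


Integrate both sides with respect to x: y = ∫ 2x^2 dx = (2/3)x^3 + C.


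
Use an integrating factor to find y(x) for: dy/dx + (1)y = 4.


P(x) = 1, Q(x) = 4; integrating factor μ = e^(x).
(μ y)' = 4e^(x) ⇒ μ y = 4e^(x) + C.
Divide by μ: y = 4 + Ce^(-x).


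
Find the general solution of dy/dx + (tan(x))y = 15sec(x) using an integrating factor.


P(x) = tan(x) ⇒ μ = e^(∫tan(x)dx) = sec(x).
(sec(x) y)' = 15sec²(x) ⇒ sec(x) y = 15tan(x) + C.
Multiply by cos(x): y = 15sin(x) + C·cos(x).
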